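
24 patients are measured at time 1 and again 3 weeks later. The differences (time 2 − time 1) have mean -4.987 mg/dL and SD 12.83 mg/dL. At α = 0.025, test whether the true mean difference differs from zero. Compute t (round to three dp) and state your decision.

t = -1.904; fail to reject H0

H0: μ_d = 0; H1: μ_d ≠ 0 (paired t-test on the differences, two-sided).
t = d̄/(s_d/√n) = -4.987/(12.83/√24) = -1.904
df = n − 1 = 23
Two-sided p-value ≈ 0.0695
Since p ≈ 0.0695 > α = 0.025, fail to reject H0; the evidence is not statistically significant.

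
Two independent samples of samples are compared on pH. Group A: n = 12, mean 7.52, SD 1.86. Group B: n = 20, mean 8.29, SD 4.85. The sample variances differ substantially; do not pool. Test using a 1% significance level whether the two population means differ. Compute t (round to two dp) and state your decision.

t = -0.64; fail to reject H0

Let group 1 = group A, group 2 = group B. H0: μ_1 = μ_2; H1: μ_1 ≠ μ_2 (Welch's two-sample t-test, two-sided).
t = (x̄_1 − x̄_2)/√(s_1²/n_1 + s_2²/n_2) = (7.52 − 8.29)/√(1.86²/12 + 4.85²/20) = -0.64
Welch–Satterthwaite df ≈ 26.69
Two-sided p-value ≈ 0.530
Since p ≈ 0.530 > α = 0.01, fail to reject H0; the evidence is not statistically significant.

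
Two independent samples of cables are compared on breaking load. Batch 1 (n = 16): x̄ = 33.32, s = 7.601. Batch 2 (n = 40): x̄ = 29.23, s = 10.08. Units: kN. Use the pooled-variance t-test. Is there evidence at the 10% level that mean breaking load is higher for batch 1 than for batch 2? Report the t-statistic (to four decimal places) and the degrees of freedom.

Let group 1 = batch 1, group 2 = batch 2. H0: μ_1 = μ_2; H1: μ_1 > μ_2 (two-sample pooled-variance t-test, right-tailed).
s_p² = [(16−1)·7.601² + (40−1)·10.08²]/(16+40−2) = 89.4311
t = (33.32 − 29.23)/√[89.4311·(1/16 + 1/40)] = 1.4621
df = n₁ + n₂ − 2 = 54
p-value = P(T ≥ 1.4621) ≈ 0.0748
Since p ≈ 0.0748 < α = 0.1, reject H0; the evidence is statistically significant.

t = 1.4621, df = 54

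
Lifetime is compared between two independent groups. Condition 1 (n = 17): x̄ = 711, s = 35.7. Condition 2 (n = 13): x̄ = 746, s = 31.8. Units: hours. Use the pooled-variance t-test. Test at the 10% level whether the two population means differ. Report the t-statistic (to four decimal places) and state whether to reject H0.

Let group 1 = condition 1, group 2 = condition 2. H0: μ_1 = μ_2; H1: μ_1 ≠ μ_2 (two-sample pooled-variance t-test, two-sided).
s_p² = [(17−1)·35.7² + (13−1)·31.8²]/(17+13−2) = 1161.67
t = (711 − 746)/√[1161.67·(1/17 + 1/13)] = -2.7872
df = n₁ + n₂ − 2 = 28
Two-sided p-value ≈ 0.009
Since p ≈ 0.009 < α = 0.1, reject H0; the evidence is statistically significant.

t = -2.7872; reject H0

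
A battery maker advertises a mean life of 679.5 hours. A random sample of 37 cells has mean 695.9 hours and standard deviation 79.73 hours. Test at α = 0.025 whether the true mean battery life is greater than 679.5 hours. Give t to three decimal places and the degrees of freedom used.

H0: μ = 679.5; H1: μ > 679.5 (one-sample t-test, right-tailed).
t = (x̄ − μ₀)/(s/√n) = (695.9 − 679.5)/(79.73/√37) = 1.251
df = n − 1 = 36
p-value = P(T ≥ 1.251) ≈ 0.109
Since p ≈ 0.109 > α = 0.025, fail to reject H0; the data do not provide sufficient evidence against H0.

t = 1.251, df = 36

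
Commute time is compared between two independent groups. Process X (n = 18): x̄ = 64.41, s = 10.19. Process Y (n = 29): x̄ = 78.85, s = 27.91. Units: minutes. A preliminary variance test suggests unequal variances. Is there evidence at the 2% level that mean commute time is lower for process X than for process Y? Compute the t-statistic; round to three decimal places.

Let group 1 = process X, group 2 = process Y. H0: μ_1 = μ_2; H1: μ_1 < μ_2 (Welch's two-sample t-test, left-tailed).
t = (x̄_1 − x̄_2)/√(s_1²/n_1 + s_2²/n_2) = (64.41 − 78.85)/√(10.19²/18 + 27.91²/29) = -2.528
Welch–Satterthwaite df ≈ 38.40
p-value = P(T ≤ -2.528) ≈ 0.0079
Since p ≈ 0.0079 < α = 0.02, reject H0; the data support H1.

-2.528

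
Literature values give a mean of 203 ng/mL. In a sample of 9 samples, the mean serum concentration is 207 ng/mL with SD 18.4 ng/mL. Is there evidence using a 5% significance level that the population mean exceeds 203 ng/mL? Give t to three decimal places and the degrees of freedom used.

H0: μ = 203; H1: μ > 203 (one-sample t-test, right-tailed).
t = (x̄ − μ₀)/(s/√n) = (207 − 203)/(18.4/√9) = 0.652
df = n − 1 = 8
p-value = P(T ≥ 0.652) ≈ 0.2663
Since p ≈ 0.2663 > α = 0.05, fail to reject H0; the evidence is not statistically significant.

t = 0.652, df = 8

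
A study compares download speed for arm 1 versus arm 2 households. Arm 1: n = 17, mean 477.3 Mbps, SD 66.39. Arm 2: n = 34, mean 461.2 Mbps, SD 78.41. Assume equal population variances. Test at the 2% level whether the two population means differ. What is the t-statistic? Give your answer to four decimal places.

0.7256

Let group 1 = arm 1, group 2 = arm 2. H0: μ_1 = μ_2; H1: μ_1 ≠ μ_2 (two-sample pooled-variance t-test, two-sided).
s_p² = [(17−1)·66.39² + (34−1)·78.41²]/(17+34−2) = 5579.8
t = (477.3 − 461.2)/√[5579.8·(1/17 + 1/34)] = 0.7256
df = n₁ + n₂ − 2 = 49
Two-sided p-value ≈ 0.4715
Since p ≈ 0.4715 > α = 0.02, fail to reject H0; the evidence is not statistically significant.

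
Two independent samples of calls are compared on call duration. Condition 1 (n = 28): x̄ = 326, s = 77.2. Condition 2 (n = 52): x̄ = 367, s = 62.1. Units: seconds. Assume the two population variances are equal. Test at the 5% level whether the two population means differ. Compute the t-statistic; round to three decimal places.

-2.583

Let group 1 = condition 1, group 2 = condition 2. H0: μ_1 = μ_2; H1: μ_1 ≠ μ_2 (two-sample pooled-variance t-test, two-sided).
s_p² = [(28−1)·77.2² + (52−1)·62.1²]/(28+52−2) = 4584.52
t = (326 − 367)/√[4584.52·(1/28 + 1/52)] = -2.583
df = n₁ + n₂ − 2 = 78
Two-sided p-value ≈ 0.0117
Since p ≈ 0.0117 < α = 0.05, reject H0; the data support H1.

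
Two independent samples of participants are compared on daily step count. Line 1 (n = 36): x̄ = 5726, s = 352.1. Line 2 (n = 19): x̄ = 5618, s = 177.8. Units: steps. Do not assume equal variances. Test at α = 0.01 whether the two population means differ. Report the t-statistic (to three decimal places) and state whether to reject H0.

t = 1.511; fail to reject H0

Let group 1 = line 1, group 2 = line 2. H0: μ_1 = μ_2; H1: μ_1 ≠ μ_2 (Welch's two-sample t-test, two-sided).
t = (x̄_1 − x̄_2)/√(s_1²/n_1 + s_2²/n_2) = (5726 − 5618)/√(352.1²/36 + 177.8²/19) = 1.511
Welch–Satterthwaite df ≈ 52.95
Two-sided p-value ≈ 0.1367
Since p ≈ 0.1367 > α = 0.01, fail to reject H0; the evidence is not statistically significant.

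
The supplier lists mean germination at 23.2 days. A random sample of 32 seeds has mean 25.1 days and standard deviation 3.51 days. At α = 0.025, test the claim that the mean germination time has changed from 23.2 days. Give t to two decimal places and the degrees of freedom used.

t = 3.06, df = 31

H0: μ = 23.2; H1: μ ≠ 23.2 (one-sample t-test, two-sided).
t = (x̄ − μ₀)/(s/√n) = (25.1 − 23.2)/(3.51/√32) = 3.06
df = n − 1 = 31
Two-sided p-value ≈ 0.0045
Since p ≈ 0.0045 < α = 0.025, reject H0; the evidence is statistically significant.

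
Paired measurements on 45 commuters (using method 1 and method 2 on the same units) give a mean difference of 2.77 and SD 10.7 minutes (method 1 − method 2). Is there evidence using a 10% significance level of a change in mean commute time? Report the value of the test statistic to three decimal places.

H0: μ_d = 0; H1: μ_d ≠ 0 (paired t-test on the differences, two-sided).
t = d̄/(s_d/√n) = 2.77/(10.7/√45) = 1.737
df = n − 1 = 44
Two-sided p-value ≈ 0.0895
Since p ≈ 0.0895 < α = 0.1, reject H0; the data support H1.

1.737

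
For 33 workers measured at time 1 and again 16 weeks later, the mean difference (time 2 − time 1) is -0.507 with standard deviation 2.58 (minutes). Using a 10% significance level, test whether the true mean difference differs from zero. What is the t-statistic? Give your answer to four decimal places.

H0: μ_d = 0; H1: μ_d ≠ 0 (paired t-test on the differences, two-sided).
t = d̄/(s_d/√n) = -0.507/(2.58/√33) = -1.1289
df = n − 1 = 32
Two-sided p-value ≈ 0.2673
Since p ≈ 0.2673 > α = 0.1, fail to reject H0; the data do not provide sufficient evidence against H0.

-1.1289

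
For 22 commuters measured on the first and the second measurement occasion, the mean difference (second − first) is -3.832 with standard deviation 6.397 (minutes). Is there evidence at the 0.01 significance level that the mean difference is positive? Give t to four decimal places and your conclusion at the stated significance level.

H0: μ_d = 0; H1: μ_d > 0 (paired t-test on the differences, right-tailed).
t = d̄/(s_d/√n) = -3.832/(6.397/√22) = -2.8097
df = n − 1 = 21
p-value = P(T ≥ -2.8097) ≈ 0.9948
Since p ≈ 0.9948 > α = 0.01, fail to reject H0; the data do not provide sufficient evidence against H0.

t = -2.8097; fail to reject H0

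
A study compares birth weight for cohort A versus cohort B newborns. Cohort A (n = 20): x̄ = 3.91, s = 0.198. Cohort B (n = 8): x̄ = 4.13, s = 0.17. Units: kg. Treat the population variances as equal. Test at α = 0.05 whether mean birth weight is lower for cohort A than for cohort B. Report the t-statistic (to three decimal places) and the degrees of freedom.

Let group 1 = cohort A, group 2 = cohort B. H0: μ_1 = μ_2; H1: μ_1 < μ_2 (two-sample pooled-variance t-test, left-tailed).
s_p² = [(20−1)·0.198² + (8−1)·0.17²]/(20+8−2) = 0.0364298
t = (3.91 − 4.13)/√[0.0364298·(1/20 + 1/8)] = -2.755
df = n₁ + n₂ − 2 = 26
p-value = P(T ≤ -2.755) ≈ 0.005
Since p ≈ 0.005 < α = 0.05, reject H0; the evidence is statistically significant.

t = -2.755, df = 26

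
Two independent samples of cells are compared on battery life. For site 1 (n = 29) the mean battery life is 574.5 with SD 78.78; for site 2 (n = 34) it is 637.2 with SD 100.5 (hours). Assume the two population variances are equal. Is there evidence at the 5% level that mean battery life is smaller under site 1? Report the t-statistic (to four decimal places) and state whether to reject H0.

Let group 1 = site 1, group 2 = site 2. H0: μ_1 = μ_2; H1: μ_1 < μ_2 (two-sample pooled-variance t-test, left-tailed).
s_p² = [(29−1)·78.78² + (34−1)·100.5²]/(29+34−2) = 8312.86
t = (574.5 − 637.2)/√[8312.86·(1/29 + 1/34)] = -2.7206
df = n₁ + n₂ − 2 = 61
p-value = P(T ≤ -2.7206) ≈ 0.0042
Since p ≈ 0.0042 < α = 0.05, reject H0; the data support H1.

t = -2.7206; reject H0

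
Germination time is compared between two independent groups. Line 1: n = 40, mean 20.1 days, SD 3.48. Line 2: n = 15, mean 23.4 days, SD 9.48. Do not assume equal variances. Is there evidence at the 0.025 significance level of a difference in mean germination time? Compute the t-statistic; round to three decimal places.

Let group 1 = line 1, group 2 = line 2. H0: μ_1 = μ_2; H1: μ_1 ≠ μ_2 (Welch's two-sample t-test, two-sided).
t = (x̄_1 − x̄_2)/√(s_1²/n_1 + s_2²/n_2) = (20.1 − 23.4)/√(3.48²/40 + 9.48²/15) = -1.315
Welch–Satterthwaite df ≈ 15.44
Two-sided p-value ≈ 0.2076
Since p ≈ 0.2076 > α = 0.025, fail to reject H0; the evidence is not statistically significant.

-1.315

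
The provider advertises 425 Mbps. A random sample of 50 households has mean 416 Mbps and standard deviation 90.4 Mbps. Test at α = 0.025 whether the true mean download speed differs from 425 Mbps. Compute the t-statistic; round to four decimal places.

H0: μ = 425; H1: μ ≠ 425 (one-sample t-test, two-sided).
t = (x̄ − μ₀)/(s/√n) = (416 − 425)/(90.4/√50) = -0.7040
df = n − 1 = 49
Two-sided p-value ≈ 0.4848
Since p ≈ 0.4848 > α = 0.025, fail to reject H0; the data do not provide sufficient evidence against H0.

-0.7040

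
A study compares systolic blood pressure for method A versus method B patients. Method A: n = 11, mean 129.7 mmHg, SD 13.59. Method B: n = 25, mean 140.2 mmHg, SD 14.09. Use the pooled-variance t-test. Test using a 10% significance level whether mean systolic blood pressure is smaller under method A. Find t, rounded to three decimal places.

Let group 1 = method A, group 2 = method B. H0: μ_1 = μ_2; H1: μ_1 < μ_2 (two-sample pooled-variance t-test, left-tailed).
s_p² = [(11−1)·13.59² + (25−1)·14.09²]/(11+25−2) = 194.458
t = (129.7 − 140.2)/√[194.458·(1/11 + 1/25)] = -2.081
df = n₁ + n₂ − 2 = 34
p-value = P(T ≤ -2.081) ≈ 0.0225
Since p ≈ 0.0225 < α = 0.1, reject H0; the data support H1.

-2.081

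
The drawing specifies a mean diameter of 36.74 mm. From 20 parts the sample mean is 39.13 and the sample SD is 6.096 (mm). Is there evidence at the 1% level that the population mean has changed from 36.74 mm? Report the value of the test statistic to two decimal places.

1.75

H0: μ = 36.74; H1: μ ≠ 36.74 (one-sample t-test, two-sided).
t = (x̄ − μ₀)/(s/√n) = (39.13 − 36.74)/(6.096/√20) = 1.75
df = n − 1 = 19
Two-sided p-value ≈ 0.096
Since p ≈ 0.096 > α = 0.01, fail to reject H0; the data do not provide sufficient evidence against H0.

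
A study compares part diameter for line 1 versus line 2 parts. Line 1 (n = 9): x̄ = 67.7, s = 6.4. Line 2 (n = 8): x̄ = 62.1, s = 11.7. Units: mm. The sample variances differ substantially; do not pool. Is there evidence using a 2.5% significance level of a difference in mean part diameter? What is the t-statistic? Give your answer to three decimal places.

Let group 1 = line 1, group 2 = line 2. H0: μ_1 = μ_2; H1: μ_1 ≠ μ_2 (Welch's two-sample t-test, two-sided).
t = (x̄_1 − x̄_2)/√(s_1²/n_1 + s_2²/n_2) = (67.7 − 62.1)/√(6.4²/9 + 11.7²/8) = 1.203
Welch–Satterthwaite df ≈ 10.56
Two-sided p-value ≈ 0.2552
Since p ≈ 0.2552 > α = 0.025, fail to reject H0; the data do not provide sufficient evidence against H0.

1.203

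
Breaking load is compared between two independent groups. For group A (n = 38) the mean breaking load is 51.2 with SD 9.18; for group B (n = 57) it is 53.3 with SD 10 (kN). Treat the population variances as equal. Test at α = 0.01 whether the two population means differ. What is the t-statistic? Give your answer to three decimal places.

-1.036

Let group 1 = group A, group 2 = group B. H0: μ_1 = μ_2; H1: μ_1 ≠ μ_2 (two-sample pooled-variance t-test, two-sided).
s_p² = [(38−1)·9.18² + (57−1)·10²]/(38+57−2) = 93.7428
t = (51.2 − 53.3)/√[93.7428·(1/38 + 1/57)] = -1.036
df = n₁ + n₂ − 2 = 93
Two-sided p-value ≈ 0.3030
Since p ≈ 0.3030 > α = 0.01, fail to reject H0; the data do not provide sufficient evidence against H0.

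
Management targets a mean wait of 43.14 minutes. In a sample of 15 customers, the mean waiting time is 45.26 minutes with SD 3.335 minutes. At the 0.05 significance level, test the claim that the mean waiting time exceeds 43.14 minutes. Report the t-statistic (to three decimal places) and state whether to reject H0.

H0: μ = 43.14; H1: μ > 43.14 (one-sample t-test, right-tailed).
t = (x̄ − μ₀)/(s/√n) = (45.26 − 43.14)/(3.335/√15) = 2.462
df = n − 1 = 14
p-value = P(T ≥ 2.462) ≈ 0.014
Since p ≈ 0.014 < α = 0.05, reject H0; the evidence is statistically significant.

t = 2.462; reject H0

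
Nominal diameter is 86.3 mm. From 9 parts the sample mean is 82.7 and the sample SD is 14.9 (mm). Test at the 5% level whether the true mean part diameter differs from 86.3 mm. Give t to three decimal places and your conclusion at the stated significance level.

t = -0.725; fail to reject H0

H0: μ = 86.3; H1: μ ≠ 86.3 (one-sample t-test, two-sided).
t = (x̄ − μ₀)/(s/√n) = (82.7 − 86.3)/(14.9/√9) = -0.725
df = n − 1 = 8
Two-sided p-value ≈ 0.4892
Since p ≈ 0.4892 > α = 0.05, fail to reject H0; the evidence is not statistically significant.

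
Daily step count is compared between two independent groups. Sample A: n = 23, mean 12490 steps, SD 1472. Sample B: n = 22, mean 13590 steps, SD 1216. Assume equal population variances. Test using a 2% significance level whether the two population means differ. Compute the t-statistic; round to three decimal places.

Let group 1 = sample A, group 2 = sample B. H0: μ_1 = μ_2; H1: μ_1 ≠ μ_2 (two-sample pooled-variance t-test, two-sided).
s_p² = [(23−1)·1472² + (22−1)·1216²]/(23+22−2) = 1830720
t = (12490 − 13590)/√[1830720·(1/23 + 1/22)] = -2.726
df = n₁ + n₂ − 2 = 43
Two-sided p-value ≈ 0.009
Since p ≈ 0.009 < α = 0.02, reject H0; the data support H1.

-2.726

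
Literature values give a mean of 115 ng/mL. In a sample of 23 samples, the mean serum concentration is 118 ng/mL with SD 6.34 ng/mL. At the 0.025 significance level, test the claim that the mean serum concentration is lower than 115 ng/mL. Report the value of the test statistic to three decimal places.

2.269

H0: μ = 115; H1: μ < 115 (one-sample t-test, left-tailed).
t = (x̄ − μ₀)/(s/√n) = (118 − 115)/(6.34/√23) = 2.269
df = n − 1 = 22
p-value = P(T ≤ 2.269) ≈ 0.983
Since p ≈ 0.983 > α = 0.025, fail to reject H0; the data do not provide sufficient evidence against H0.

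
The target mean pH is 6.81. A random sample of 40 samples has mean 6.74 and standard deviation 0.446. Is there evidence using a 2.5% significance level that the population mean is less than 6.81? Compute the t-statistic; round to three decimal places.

-0.993

H0: μ = 6.81; H1: μ < 6.81 (one-sample t-test, left-tailed).
t = (x̄ − μ₀)/(s/√n) = (6.74 − 6.81)/(0.446/√40) = -0.993
df = n − 1 = 39
p-value = P(T ≤ -0.993) ≈ 0.1635
Since p ≈ 0.1635 > α = 0.025, fail to reject H0; the data do not provide sufficient evidence against H0.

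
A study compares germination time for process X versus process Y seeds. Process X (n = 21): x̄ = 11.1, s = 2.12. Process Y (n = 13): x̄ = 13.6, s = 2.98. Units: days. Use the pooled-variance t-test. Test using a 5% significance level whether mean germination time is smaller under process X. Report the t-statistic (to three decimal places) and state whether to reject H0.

Let group 1 = process X, group 2 = process Y. H0: μ_1 = μ_2; H1: μ_1 < μ_2 (two-sample pooled-variance t-test, left-tailed).
s_p² = [(21−1)·2.12² + (13−1)·2.98²]/(21+13−2) = 6.13915
t = (11.1 − 13.6)/√[6.13915·(1/21 + 1/13)] = -2.859
df = n₁ + n₂ − 2 = 32
p-value = P(T ≤ -2.859) ≈ 0.0037
Since p ≈ 0.0037 < α = 0.05, reject H0; the evidence is statistically significant.

t = -2.859; reject H0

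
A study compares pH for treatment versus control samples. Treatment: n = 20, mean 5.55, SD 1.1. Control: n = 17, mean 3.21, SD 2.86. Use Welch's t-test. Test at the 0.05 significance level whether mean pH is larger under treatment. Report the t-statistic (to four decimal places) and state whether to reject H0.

Let group 1 = treatment, group 2 = control. H0: μ_1 = μ_2; H1: μ_1 > μ_2 (Welch's two-sample t-test, right-tailed).
t = (x̄_1 − x̄_2)/√(s_1²/n_1 + s_2²/n_2) = (5.55 − 3.21)/√(1.1²/20 + 2.86²/17) = 3.1795
Welch–Satterthwaite df ≈ 20.01
p-value = P(T ≥ 3.1795) ≈ 0.0024
Since p ≈ 0.0024 < α = 0.05, reject H0; the data support H1.

t = 3.1795; reject H0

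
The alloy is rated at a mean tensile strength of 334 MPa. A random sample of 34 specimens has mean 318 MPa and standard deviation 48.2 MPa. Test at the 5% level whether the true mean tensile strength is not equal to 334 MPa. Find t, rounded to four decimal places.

-1.9356

H0: μ = 334; H1: μ ≠ 334 (one-sample t-test, two-sided).
t = (x̄ − μ₀)/(s/√n) = (318 − 334)/(48.2/√34) = -1.9356
df = n − 1 = 33
Two-sided p-value ≈ 0.0615
Since p ≈ 0.0615 > α = 0.05, fail to reject H0; the data do not provide sufficient evidence against H0.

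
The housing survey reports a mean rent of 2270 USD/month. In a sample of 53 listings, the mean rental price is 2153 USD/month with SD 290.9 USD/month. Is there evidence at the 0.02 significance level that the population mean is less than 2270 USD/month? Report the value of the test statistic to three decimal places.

H0: μ = 2270; H1: μ < 2270 (one-sample t-test, left-tailed).
t = (x̄ − μ₀)/(s/√n) = (2153 − 2270)/(290.9/√53) = -2.928
df = n − 1 = 52
p-value = P(T ≤ -2.928) ≈ 0.003
Since p ≈ 0.003 < α = 0.02, reject H0; the data support H1.

-2.928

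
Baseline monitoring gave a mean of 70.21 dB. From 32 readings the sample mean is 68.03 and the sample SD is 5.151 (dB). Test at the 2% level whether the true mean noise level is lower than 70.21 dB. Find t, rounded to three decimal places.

H0: μ = 70.21; H1: μ < 70.21 (one-sample t-test, left-tailed).
t = (x̄ − μ₀)/(s/√n) = (68.03 − 70.21)/(5.151/√32) = -2.394
df = n − 1 = 31
p-value = P(T ≤ -2.394) ≈ 0.011
Since p ≈ 0.011 < α = 0.02, reject H0; the evidence is statistically significant.

-2.394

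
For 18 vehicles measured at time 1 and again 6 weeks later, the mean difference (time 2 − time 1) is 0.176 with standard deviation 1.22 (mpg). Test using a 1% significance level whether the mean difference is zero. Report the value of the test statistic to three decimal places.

0.612

H0: μ_d = 0; H1: μ_d ≠ 0 (paired t-test on the differences, two-sided).
t = d̄/(s_d/√n) = 0.176/(1.22/√18) = 0.612
df = n − 1 = 17
Two-sided p-value ≈ 0.5486
Since p ≈ 0.5486 > α = 0.01, fail to reject H0; the evidence is not statistically significant.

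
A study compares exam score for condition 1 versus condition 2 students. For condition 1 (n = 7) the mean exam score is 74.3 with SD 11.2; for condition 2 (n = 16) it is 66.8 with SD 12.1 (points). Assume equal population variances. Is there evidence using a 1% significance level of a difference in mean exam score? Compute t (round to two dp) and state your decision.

Let group 1 = condition 1, group 2 = condition 2. H0: μ_1 = μ_2; H1: μ_1 ≠ μ_2 (two-sample pooled-variance t-test, two-sided).
s_p² = [(7−1)·11.2² + (16−1)·12.1²]/(7+16−2) = 140.419
t = (74.3 − 66.8)/√[140.419·(1/7 + 1/16)] = 1.40
df = n₁ + n₂ − 2 = 21
Two-sided p-value ≈ 0.177
Since p ≈ 0.177 > α = 0.01, fail to reject H0; the evidence is not statistically significant.

t = 1.40; fail to reject H0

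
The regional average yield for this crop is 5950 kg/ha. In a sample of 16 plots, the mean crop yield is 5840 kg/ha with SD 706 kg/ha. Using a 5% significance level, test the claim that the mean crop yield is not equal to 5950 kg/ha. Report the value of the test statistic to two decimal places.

-0.62

H0: μ = 5950; H1: μ ≠ 5950 (one-sample t-test, two-sided).
t = (x̄ − μ₀)/(s/√n) = (5840 − 5950)/(706/√16) = -0.62
df = n − 1 = 15
Two-sided p-value ≈ 0.542
Since p ≈ 0.542 > α = 0.05, fail to reject H0; the evidence is not statistically significant.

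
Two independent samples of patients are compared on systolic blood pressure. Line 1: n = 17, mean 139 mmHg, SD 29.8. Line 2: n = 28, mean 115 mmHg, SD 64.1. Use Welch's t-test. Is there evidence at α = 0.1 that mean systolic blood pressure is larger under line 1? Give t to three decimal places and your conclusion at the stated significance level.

t = 1.701; reject H0

Let group 1 = line 1, group 2 = line 2. H0: μ_1 = μ_2; H1: μ_1 > μ_2 (Welch's two-sample t-test, right-tailed).
t = (x̄_1 − x̄_2)/√(s_1²/n_1 + s_2²/n_2) = (139 − 115)/√(29.8²/17 + 64.1²/28) = 1.701
Welch–Satterthwaite df ≈ 40.90
p-value = P(T ≥ 1.701) ≈ 0.048
Since p ≈ 0.048 < α = 0.1, reject H0; the evidence is statistically significant.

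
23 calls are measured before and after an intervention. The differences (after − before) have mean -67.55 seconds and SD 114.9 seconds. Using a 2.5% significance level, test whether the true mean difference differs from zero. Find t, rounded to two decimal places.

-2.82

H0: μ_d = 0; H1: μ_d ≠ 0 (paired t-test on the differences, two-sided).
t = d̄/(s_d/√n) = -67.55/(114.9/√23) = -2.82
df = n − 1 = 22
Two-sided p-value ≈ 0.0100
Since p ≈ 0.0100 < α = 0.025, reject H0; the evidence is statistically significant.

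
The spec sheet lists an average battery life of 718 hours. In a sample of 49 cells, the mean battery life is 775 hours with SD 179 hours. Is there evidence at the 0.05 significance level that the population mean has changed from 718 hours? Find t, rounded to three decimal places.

2.229

H0: μ = 718; H1: μ ≠ 718 (one-sample t-test, two-sided).
t = (x̄ − μ₀)/(s/√n) = (775 − 718)/(179/√49) = 2.229
df = n − 1 = 48
Two-sided p-value ≈ 0.031
Since p ≈ 0.031 < α = 0.05, reject H0; the evidence is statistically significant.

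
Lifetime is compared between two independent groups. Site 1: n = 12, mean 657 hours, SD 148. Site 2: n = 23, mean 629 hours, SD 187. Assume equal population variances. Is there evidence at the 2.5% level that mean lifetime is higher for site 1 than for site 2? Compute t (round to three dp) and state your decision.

t = 0.449; fail to reject H0

Let group 1 = site 1, group 2 = site 2. H0: μ_1 = μ_2; H1: μ_1 > μ_2 (two-sample pooled-variance t-test, right-tailed).
s_p² = [(12−1)·148² + (23−1)·187²]/(12+23−2) = 30614
t = (657 − 629)/√[30614·(1/12 + 1/23)] = 0.449
df = n₁ + n₂ − 2 = 33
p-value = P(T ≥ 0.449) ≈ 0.3280
Since p ≈ 0.3280 > α = 0.025, fail to reject H0; the data do not provide sufficient evidence against H0.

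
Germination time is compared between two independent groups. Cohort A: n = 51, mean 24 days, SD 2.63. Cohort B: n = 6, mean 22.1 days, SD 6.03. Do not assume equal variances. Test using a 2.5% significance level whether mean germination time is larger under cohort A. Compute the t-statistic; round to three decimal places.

0.763

Let group 1 = cohort A, group 2 = cohort B. H0: μ_1 = μ_2; H1: μ_1 > μ_2 (Welch's two-sample t-test, right-tailed).
t = (x̄_1 − x̄_2)/√(s_1²/n_1 + s_2²/n_2) = (24 − 22.1)/√(2.63²/51 + 6.03²/6) = 0.763
Welch–Satterthwaite df ≈ 5.23
p-value = P(T ≥ 0.763) ≈ 0.239
Since p ≈ 0.239 > α = 0.025, fail to reject H0; the evidence is not statistically significant.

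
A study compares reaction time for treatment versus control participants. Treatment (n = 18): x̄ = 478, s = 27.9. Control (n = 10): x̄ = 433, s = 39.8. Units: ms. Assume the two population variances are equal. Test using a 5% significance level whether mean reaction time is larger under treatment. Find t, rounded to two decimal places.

Let group 1 = treatment, group 2 = control. H0: μ_1 = μ_2; H1: μ_1 > μ_2 (two-sample pooled-variance t-test, right-tailed).
s_p² = [(18−1)·27.9² + (10−1)·39.8²]/(18+10−2) = 1057.28
t = (478 − 433)/√[1057.28·(1/18 + 1/10)] = 3.51
df = n₁ + n₂ − 2 = 26
p-value = P(T ≥ 3.51) ≈ 0.001
Since p ≈ 0.001 < α = 0.05, reject H0; the evidence is statistically significant.

3.51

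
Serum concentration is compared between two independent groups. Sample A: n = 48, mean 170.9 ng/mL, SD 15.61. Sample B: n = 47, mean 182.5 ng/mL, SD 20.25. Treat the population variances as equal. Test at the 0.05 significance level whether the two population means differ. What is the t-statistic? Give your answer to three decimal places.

-3.131

Let group 1 = sample A, group 2 = sample B. H0: μ_1 = μ_2; H1: μ_1 ≠ μ_2 (two-sample pooled-variance t-test, two-sided).
s_p² = [(48−1)·15.61² + (47−1)·20.25²]/(48+47−2) = 325.973
t = (170.9 − 182.5)/√[325.973·(1/48 + 1/47)] = -3.131
df = n₁ + n₂ − 2 = 93
Two-sided p-value ≈ 0.002
Since p ≈ 0.002 < α = 0.05, reject H0; the evidence is statistically significant.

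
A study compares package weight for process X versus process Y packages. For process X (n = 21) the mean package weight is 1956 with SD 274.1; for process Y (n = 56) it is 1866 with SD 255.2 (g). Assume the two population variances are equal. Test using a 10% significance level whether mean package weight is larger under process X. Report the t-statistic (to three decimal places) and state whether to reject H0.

t = 1.351; reject H0

Let group 1 = process X, group 2 = process Y. H0: μ_1 = μ_2; H1: μ_1 > μ_2 (two-sample pooled-variance t-test, right-tailed).
s_p² = [(21−1)·274.1² + (56−1)·255.2²]/(21+56−2) = 67794.7
t = (1956 − 1866)/√[67794.7·(1/21 + 1/56)] = 1.351
df = n₁ + n₂ − 2 = 75
p-value = P(T ≥ 1.351) ≈ 0.090
Since p ≈ 0.090 < α = 0.1, reject H0; the data support H1.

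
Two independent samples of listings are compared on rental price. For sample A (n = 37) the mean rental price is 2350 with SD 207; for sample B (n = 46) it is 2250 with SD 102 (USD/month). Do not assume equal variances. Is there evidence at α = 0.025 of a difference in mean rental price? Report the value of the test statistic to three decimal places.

2.688

Let group 1 = sample A, group 2 = sample B. H0: μ_1 = μ_2; H1: μ_1 ≠ μ_2 (Welch's two-sample t-test, two-sided).
t = (x̄_1 − x̄_2)/√(s_1²/n_1 + s_2²/n_2) = (2350 − 2250)/√(207²/37 + 102²/46) = 2.688
Welch–Satterthwaite df ≈ 49.91
Two-sided p-value ≈ 0.0097
Since p ≈ 0.0097 < α = 0.025, reject H0; the evidence is statistically significant.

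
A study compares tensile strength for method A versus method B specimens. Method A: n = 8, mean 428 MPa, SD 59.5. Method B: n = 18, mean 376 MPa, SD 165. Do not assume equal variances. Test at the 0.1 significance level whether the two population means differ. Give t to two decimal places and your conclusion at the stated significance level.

Let group 1 = method A, group 2 = method B. H0: μ_1 = μ_2; H1: μ_1 ≠ μ_2 (Welch's two-sample t-test, two-sided).
t = (x̄_1 − x̄_2)/√(s_1²/n_1 + s_2²/n_2) = (428 − 376)/√(59.5²/8 + 165²/18) = 1.18
Welch–Satterthwaite df ≈ 23.51
Two-sided p-value ≈ 0.251
Since p ≈ 0.251 > α = 0.1, fail to reject H0; the data do not provide sufficient evidence against H0.

t = 1.18; fail to reject H0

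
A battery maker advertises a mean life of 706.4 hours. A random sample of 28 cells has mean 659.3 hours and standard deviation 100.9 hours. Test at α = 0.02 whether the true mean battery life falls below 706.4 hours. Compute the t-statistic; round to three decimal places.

-2.470

H0: μ = 706.4; H1: μ < 706.4 (one-sample t-test, left-tailed).
t = (x̄ − μ₀)/(s/√n) = (659.3 − 706.4)/(100.9/√28) = -2.470
df = n − 1 = 27
p-value = P(T ≤ -2.470) ≈ 0.0101
Since p ≈ 0.0101 < α = 0.02, reject H0; the data support H1.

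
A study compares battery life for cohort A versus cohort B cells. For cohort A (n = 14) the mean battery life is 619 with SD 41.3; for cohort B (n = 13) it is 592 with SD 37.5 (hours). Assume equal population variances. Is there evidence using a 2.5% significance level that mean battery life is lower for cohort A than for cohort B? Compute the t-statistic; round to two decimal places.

1.77

Let group 1 = cohort A, group 2 = cohort B. H0: μ_1 = μ_2; H1: μ_1 < μ_2 (two-sample pooled-variance t-test, left-tailed).
s_p² = [(14−1)·41.3² + (13−1)·37.5²]/(14+13−2) = 1561.96
t = (619 − 592)/√[1561.96·(1/14 + 1/13)] = 1.77
df = n₁ + n₂ − 2 = 25
p-value = P(T ≤ 1.77) ≈ 0.9559
Since p ≈ 0.9559 > α = 0.025, fail to reject H0; the evidence is not statistically significant.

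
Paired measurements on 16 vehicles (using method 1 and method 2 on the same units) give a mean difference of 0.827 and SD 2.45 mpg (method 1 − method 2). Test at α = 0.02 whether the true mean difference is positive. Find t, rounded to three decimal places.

1.350

H0: μ_d = 0; H1: μ_d > 0 (paired t-test on the differences, right-tailed).
t = d̄/(s_d/√n) = 0.827/(2.45/√16) = 1.350
df = n − 1 = 15
p-value = P(T ≥ 1.350) ≈ 0.0985
Since p ≈ 0.0985 > α = 0.02, fail to reject H0; the evidence is not statistically significant.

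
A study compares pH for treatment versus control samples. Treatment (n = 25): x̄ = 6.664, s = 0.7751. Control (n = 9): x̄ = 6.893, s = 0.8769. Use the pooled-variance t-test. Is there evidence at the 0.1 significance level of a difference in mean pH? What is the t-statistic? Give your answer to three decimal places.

-0.735

Let group 1 = treatment, group 2 = control. H0: μ_1 = μ_2; H1: μ_1 ≠ μ_2 (two-sample pooled-variance t-test, two-sided).
s_p² = [(25−1)·0.7751² + (9−1)·0.8769²]/(25+9−2) = 0.642823
t = (6.664 − 6.893)/√[0.642823·(1/25 + 1/9)] = -0.735
df = n₁ + n₂ − 2 = 32
Two-sided p-value ≈ 0.468
Since p ≈ 0.468 > α = 0.1, fail to reject H0; the evidence is not statistically significant.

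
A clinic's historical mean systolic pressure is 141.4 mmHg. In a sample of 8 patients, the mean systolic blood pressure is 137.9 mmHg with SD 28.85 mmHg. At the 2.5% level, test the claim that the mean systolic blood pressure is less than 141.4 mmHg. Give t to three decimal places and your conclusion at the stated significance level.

t = -0.343; fail to reject H0

H0: μ = 141.4; H1: μ < 141.4 (one-sample t-test, left-tailed).
t = (x̄ − μ₀)/(s/√n) = (137.9 − 141.4)/(28.85/√8) = -0.343
df = n − 1 = 7
p-value = P(T ≤ -0.343) ≈ 0.371
Since p ≈ 0.371 > α = 0.025, fail to reject H0; the data do not provide sufficient evidence against H0.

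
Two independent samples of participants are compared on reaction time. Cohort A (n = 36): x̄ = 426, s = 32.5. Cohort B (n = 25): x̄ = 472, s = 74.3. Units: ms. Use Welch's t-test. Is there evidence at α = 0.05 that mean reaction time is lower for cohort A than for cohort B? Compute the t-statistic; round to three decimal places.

-2.908

Let group 1 = cohort A, group 2 = cohort B. H0: μ_1 = μ_2; H1: μ_1 < μ_2 (Welch's two-sample t-test, left-tailed).
t = (x̄_1 − x̄_2)/√(s_1²/n_1 + s_2²/n_2) = (426 − 472)/√(32.5²/36 + 74.3²/25) = -2.908
Welch–Satterthwaite df ≈ 30.43
p-value = P(T ≤ -2.908) ≈ 0.0034
Since p ≈ 0.0034 < α = 0.05, reject H0; the evidence is statistically significant.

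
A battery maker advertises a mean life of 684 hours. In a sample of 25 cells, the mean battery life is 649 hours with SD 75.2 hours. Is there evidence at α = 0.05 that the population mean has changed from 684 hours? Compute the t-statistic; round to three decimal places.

-2.327

H0: μ = 684; H1: μ ≠ 684 (one-sample t-test, two-sided).
t = (x̄ − μ₀)/(s/√n) = (649 − 684)/(75.2/√25) = -2.327
df = n − 1 = 24
Two-sided p-value ≈ 0.029
Since p ≈ 0.029 < α = 0.05, reject H0; the data support H1.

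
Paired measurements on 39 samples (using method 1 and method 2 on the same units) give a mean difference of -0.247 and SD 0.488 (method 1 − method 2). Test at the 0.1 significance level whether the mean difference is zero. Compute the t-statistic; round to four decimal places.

-3.1609

H0: μ_d = 0; H1: μ_d ≠ 0 (paired t-test on the differences, two-sided).
t = d̄/(s_d/√n) = -0.247/(0.488/√39) = -3.1609
df = n − 1 = 38
Two-sided p-value ≈ 0.0031
Since p ≈ 0.0031 < α = 0.1, reject H0; the evidence is statistically significant.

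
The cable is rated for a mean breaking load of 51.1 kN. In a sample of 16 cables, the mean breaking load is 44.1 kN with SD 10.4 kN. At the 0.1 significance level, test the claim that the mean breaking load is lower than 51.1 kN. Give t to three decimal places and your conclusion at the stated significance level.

t = -2.692; reject H0

H0: μ = 51.1; H1: μ < 51.1 (one-sample t-test, left-tailed).
t = (x̄ − μ₀)/(s/√n) = (44.1 − 51.1)/(10.4/√16) = -2.692
df = n − 1 = 15
p-value = P(T ≤ -2.692) ≈ 0.008
Since p ≈ 0.008 < α = 0.1, reject H0; the evidence is statistically significant.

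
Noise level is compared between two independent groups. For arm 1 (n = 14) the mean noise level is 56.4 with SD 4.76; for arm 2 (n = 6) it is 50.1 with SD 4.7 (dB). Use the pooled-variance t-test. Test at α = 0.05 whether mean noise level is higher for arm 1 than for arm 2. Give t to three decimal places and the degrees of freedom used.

t = 2.722, df = 18

Let group 1 = arm 1, group 2 = arm 2. H0: μ_1 = μ_2; H1: μ_1 > μ_2 (two-sample pooled-variance t-test, right-tailed).
s_p² = [(14−1)·4.76² + (6−1)·4.7²]/(14+6−2) = 22.4999
t = (56.4 − 50.1)/√[22.4999·(1/14 + 1/6)] = 2.722
df = n₁ + n₂ − 2 = 18
p-value = P(T ≥ 2.722) ≈ 0.007
Since p ≈ 0.007 < α = 0.05, reject H0; the data support H1.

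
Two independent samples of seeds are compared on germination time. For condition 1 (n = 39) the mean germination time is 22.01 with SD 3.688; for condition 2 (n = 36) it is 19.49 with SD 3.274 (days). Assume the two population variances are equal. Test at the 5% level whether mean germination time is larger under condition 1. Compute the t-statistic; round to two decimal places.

3.12

Let group 1 = condition 1, group 2 = condition 2. H0: μ_1 = μ_2; H1: μ_1 > μ_2 (two-sample pooled-variance t-test, right-tailed).
s_p² = [(39−1)·3.688² + (36−1)·3.274²]/(39+36−2) = 12.2194
t = (22.01 − 19.49)/√[12.2194·(1/39 + 1/36)] = 3.12
df = n₁ + n₂ − 2 = 73
p-value = P(T ≥ 3.12) ≈ 0.001
Since p ≈ 0.001 < α = 0.05, reject H0; the data support H1.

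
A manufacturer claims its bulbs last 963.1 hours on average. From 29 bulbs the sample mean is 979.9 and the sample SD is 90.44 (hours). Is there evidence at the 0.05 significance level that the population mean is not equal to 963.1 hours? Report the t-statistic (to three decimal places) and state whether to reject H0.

t = 1.000; fail to reject H0

H0: μ = 963.1; H1: μ ≠ 963.1 (one-sample t-test, two-sided).
t = (x̄ − μ₀)/(s/√n) = (979.9 − 963.1)/(90.44/√29) = 1.000
df = n − 1 = 28
Two-sided p-value ≈ 0.326
Since p ≈ 0.326 > α = 0.05, fail to reject H0; the evidence is not statistically significant.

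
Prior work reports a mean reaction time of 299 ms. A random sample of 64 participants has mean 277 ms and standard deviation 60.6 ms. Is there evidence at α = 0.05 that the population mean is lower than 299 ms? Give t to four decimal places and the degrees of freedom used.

H0: μ = 299; H1: μ < 299 (one-sample t-test, left-tailed).
t = (x̄ − μ₀)/(s/√n) = (277 − 299)/(60.6/√64) = -2.9043
df = n − 1 = 63
p-value = P(T ≤ -2.9043) ≈ 0.003
Since p ≈ 0.003 < α = 0.05, reject H0; the data support H1.

t = -2.9043, df = 63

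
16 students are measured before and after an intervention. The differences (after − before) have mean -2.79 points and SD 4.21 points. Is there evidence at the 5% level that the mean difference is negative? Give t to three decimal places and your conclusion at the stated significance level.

H0: μ_d = 0; H1: μ_d < 0 (paired t-test on the differences, left-tailed).
t = d̄/(s_d/√n) = -2.79/(4.21/√16) = -2.651
df = n − 1 = 15
p-value = P(T ≤ -2.651) ≈ 0.009
Since p ≈ 0.009 < α = 0.05, reject H0; the evidence is statistically significant.

t = -2.651; reject H0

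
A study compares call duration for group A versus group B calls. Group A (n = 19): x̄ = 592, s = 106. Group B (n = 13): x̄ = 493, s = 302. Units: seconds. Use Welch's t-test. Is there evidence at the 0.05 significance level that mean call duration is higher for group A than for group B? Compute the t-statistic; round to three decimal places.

1.135

Let group 1 = group A, group 2 = group B. H0: μ_1 = μ_2; H1: μ_1 > μ_2 (Welch's two-sample t-test, right-tailed).
t = (x̄_1 − x̄_2)/√(s_1²/n_1 + s_2²/n_2) = (592 − 493)/√(106²/19 + 302²/13) = 1.135
Welch–Satterthwaite df ≈ 14.04
p-value = P(T ≥ 1.135) ≈ 0.1377
Since p ≈ 0.1377 > α = 0.05, fail to reject H0; the data do not provide sufficient evidence against H0.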